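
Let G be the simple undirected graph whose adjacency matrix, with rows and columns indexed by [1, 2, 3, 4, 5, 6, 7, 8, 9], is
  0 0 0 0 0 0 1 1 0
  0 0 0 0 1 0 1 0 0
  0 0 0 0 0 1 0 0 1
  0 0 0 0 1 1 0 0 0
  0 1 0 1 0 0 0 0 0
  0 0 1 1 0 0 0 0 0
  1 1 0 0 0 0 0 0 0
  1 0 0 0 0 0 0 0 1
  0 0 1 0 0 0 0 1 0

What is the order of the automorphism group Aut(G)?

18

G is 2-regular and connected on 9 vertices, i.e. the cycle C_9. The automorphisms of the 9-cycle are exactly the symmetries of a regular 9-gon: the dihedral group D_9, |D_9| = 18.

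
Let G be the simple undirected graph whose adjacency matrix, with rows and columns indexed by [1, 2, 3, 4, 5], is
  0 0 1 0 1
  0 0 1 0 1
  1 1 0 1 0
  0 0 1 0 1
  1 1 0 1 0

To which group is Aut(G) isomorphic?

S_3 × S_2

The vertices split by degree into {3, 5} (degree 3) and {1, 2, 4} (degree 2); every edge runs between the two parts, so G is the complete bipartite graph K_{2,3}. Automorphisms preserve the bipartition setwise (since the parts differ in size) and act as S_3 × S_2 within it; |Aut| = 12.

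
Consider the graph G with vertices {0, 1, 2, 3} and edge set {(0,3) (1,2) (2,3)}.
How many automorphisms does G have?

The degree sequence is [1, 1, 2, 2]; the two degree-1 vertices 0 and 1 are the ends of a path, so G = P_4. The only nontrivial automorphism of a path is the end-to-end reflection, so Aut(G) ≅ Z_2.

2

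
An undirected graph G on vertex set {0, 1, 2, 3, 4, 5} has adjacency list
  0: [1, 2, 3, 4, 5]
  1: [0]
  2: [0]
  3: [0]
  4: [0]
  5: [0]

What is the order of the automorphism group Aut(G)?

Vertex 0 has degree 5 and every other vertex has degree 1, so G is the star K_{1,5} with centre 0. The 5 leaves are pairwise interchangeable while the centre is fixed, giving Aut(G) = S_5.

120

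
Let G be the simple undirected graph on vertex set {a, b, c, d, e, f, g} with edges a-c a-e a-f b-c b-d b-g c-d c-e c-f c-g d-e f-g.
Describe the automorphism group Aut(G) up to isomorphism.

Vertex c is the unique vertex of degree 6; the remaining 6 vertices each have degree 3 and induce a cycle, so G is the wheel on 7 vertices with hub c. With the hub fixed, the remaining symmetry is that of the rim cycle C_6, giving the dihedral group D_6.

D_6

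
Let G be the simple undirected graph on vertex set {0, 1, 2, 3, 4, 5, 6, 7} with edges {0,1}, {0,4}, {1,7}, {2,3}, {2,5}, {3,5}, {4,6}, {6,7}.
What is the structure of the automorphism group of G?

D_5 × D_3

G has two connected components, {0, 1, 4, 6, 7} and {2, 3, 5}; each is 2-regular, so G = C_5 ⊔ C_3. No automorphism exchanges components of different sizes, hence Aut(G) is the direct product D_5 × D_3, order 60.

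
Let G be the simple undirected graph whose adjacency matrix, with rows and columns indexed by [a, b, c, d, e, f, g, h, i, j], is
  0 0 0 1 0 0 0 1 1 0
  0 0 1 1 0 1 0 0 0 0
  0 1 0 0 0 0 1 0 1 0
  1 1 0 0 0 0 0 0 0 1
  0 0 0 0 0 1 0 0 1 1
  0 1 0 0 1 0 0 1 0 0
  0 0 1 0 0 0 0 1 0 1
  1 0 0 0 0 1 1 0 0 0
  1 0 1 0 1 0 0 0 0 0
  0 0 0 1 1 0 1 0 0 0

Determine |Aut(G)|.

G is 3-regular on 10 vertices with no triangles and no 4-cycles (girth 5): this is the Petersen graph. Viewing the Petersen graph as the Kneser graph K(5,2) — vertices are 2-subsets of {1,…,5}, edges join disjoint pairs — its automorphisms are exactly the permutations of the 5-element set, so Aut ≅ S_5 of order 120.

120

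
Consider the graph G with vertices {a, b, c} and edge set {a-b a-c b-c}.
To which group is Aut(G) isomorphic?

All 3 vertices are pairwise adjacent: G = K_3. Any permutation of the 3 vertices preserves K_3, so Aut(K_3) = S_3 of order 3! = 6.

the symmetric group on 3 letters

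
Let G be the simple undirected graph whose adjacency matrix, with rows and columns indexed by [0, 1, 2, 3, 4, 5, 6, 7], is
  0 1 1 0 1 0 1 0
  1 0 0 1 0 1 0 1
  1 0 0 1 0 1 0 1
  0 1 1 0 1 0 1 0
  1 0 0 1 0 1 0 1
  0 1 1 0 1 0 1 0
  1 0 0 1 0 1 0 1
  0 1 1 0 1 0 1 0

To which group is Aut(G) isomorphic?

G is 4-regular and bipartite with parts {0, 3, 5, 7} and {1, 2, 4, 6} (each part is independent and every cross-pair is an edge), so G = K_{4,4}. Each part can be permuted independently (S_4 × S_4) and the two equal-size parts can also be swapped, giving (S_4 × S_4) ⋊ Z_2 of order 2·(4!)² = 1152.

S_4 ≀ Z_2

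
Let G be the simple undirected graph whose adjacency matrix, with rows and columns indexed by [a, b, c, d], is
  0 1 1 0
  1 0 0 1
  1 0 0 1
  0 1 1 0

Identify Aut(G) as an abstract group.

the hyperoctahedral group B_2

G is 2-regular and bipartite on 2^2 = 4 vertices with girth 4; it is the hypercube graph Q_2. Aut(Q_2) consists of the signed permutations of the 2 coordinate axes: 2! permutations times 2^2 sign flips, so |Aut| = 2^2·2! = 8.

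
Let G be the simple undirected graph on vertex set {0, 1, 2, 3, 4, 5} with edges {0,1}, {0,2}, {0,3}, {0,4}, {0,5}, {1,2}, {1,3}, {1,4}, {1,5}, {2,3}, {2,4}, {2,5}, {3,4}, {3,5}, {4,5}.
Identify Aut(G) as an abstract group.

S_6

All 6 vertices are pairwise adjacent: G = K_6. Any permutation of the 6 vertices preserves K_6, so Aut(K_6) = S_6 of order 6! = 720.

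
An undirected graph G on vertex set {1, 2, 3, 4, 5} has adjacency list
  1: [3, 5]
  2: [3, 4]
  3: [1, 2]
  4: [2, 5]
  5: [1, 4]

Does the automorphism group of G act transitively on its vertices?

G is 2-regular and connected on 5 vertices, i.e. the cycle C_5. C_5 has 5 rotations and 5 reflections, so Aut(C_5) ≅ D_5 of order 10. This group acts transitively on the 5 vertices.

Yes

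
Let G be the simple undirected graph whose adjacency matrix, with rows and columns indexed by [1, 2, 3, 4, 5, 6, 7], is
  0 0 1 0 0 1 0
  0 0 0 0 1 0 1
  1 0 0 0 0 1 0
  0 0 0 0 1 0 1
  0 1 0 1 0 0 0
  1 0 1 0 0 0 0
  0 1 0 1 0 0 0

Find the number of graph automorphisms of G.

G has two connected components, {2, 4, 5, 7} and {1, 3, 6}; each is 2-regular, so G = C_4 ⊔ C_3. No automorphism exchanges components of different sizes, hence Aut(G) is the direct product D_3 × D_4, order 48.

48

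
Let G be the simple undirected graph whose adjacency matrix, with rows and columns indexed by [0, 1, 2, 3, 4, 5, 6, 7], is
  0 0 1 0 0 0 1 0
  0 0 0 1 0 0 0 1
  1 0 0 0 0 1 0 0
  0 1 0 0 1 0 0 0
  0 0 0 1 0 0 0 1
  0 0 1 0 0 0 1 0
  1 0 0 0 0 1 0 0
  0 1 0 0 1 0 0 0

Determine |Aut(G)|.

128

G has two connected components, {0, 2, 5, 6} and {1, 3, 4, 7}; each is 2-regular, so G = C_4 ⊔ C_4. With two isomorphic components, Aut(G) = Aut(C_4) ≀ S_2 = (D_4 × D_4) ⋊ Z_2: permute each cycle by D_4, then optionally swap the two cycles. Order 2·(2·4)² = 128.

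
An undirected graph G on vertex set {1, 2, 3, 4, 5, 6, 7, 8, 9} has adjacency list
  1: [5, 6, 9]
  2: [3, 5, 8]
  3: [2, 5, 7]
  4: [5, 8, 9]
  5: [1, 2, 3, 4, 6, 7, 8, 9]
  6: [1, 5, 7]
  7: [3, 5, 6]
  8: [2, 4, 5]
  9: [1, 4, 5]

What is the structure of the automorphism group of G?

D_8

Vertex 5 is the unique vertex of degree 8; the remaining 8 vertices each have degree 3 and induce a cycle, so G is the wheel on 9 vertices with hub 5. Every automorphism fixes the hub and acts on the rim 8-cycle, so Aut(G) ≅ Aut(C_8) = D_8 of order 16.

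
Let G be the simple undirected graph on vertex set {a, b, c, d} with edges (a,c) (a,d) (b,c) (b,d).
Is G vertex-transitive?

Yes

Every vertex has degree 2 and the graph is connected, so G is the 4-cycle C_4. C_4 has 4 rotations and 4 reflections, so Aut(C_4) ≅ D_4 of order 8. This group acts transitively on the 4 vertices.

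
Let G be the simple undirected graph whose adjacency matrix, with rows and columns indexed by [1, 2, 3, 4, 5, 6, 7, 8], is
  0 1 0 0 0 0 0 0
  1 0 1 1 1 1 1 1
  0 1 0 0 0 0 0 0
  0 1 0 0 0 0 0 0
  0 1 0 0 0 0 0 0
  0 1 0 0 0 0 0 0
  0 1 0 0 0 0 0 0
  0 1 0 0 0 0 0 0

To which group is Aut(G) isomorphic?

the symmetric group on 7 letters

Vertex 2 has degree 7 and every other vertex has degree 1, so G is the star K_{1,7} with centre 2. The 7 leaves are pairwise interchangeable while the centre is fixed, giving Aut(G) = S_7.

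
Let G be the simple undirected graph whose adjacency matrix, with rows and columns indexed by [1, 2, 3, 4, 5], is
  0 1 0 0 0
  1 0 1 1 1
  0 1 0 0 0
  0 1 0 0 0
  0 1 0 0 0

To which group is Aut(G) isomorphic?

the symmetric group on 4 letters

Vertex 2 has degree 4 and every other vertex has degree 1, so G is the star K_{1,4} with centre 2. The 4 leaves are pairwise interchangeable while the centre is fixed, giving Aut(G) = S_4.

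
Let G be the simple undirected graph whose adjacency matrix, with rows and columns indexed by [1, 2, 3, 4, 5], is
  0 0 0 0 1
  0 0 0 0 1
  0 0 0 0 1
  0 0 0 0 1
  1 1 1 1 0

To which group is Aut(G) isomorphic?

Vertex 5 has degree 4 and every other vertex has degree 1, so G is the star K_{1,4} with centre 5. The 4 leaves are pairwise interchangeable while the centre is fixed, giving Aut(G) = S_4.

the symmetric group on 4 letters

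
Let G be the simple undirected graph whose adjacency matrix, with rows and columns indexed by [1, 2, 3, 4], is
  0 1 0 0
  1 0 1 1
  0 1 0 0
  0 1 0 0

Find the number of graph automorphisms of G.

Vertex 2 has degree 3 and every other vertex has degree 1, so G is the star K_{1,3} with centre 2. Any automorphism fixes the centre and permutes the 3 leaves freely, so Aut(G) ≅ S_3 of order 3! = 6.

6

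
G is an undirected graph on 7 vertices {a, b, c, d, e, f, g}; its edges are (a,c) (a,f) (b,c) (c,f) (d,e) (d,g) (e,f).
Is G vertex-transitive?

Automorphisms preserve degree, but G has vertices of degree 1 and vertices of degree 3; no automorphism maps one to the other, so G is not vertex-transitive.

No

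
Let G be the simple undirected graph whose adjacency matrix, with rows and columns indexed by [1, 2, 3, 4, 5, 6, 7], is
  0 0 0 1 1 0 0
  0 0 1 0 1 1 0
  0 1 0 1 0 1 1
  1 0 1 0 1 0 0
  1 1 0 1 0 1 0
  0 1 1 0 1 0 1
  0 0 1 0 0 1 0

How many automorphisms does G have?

The degree sequence is [2, 3, 4, 3, 4, 4, 2]. Checking the degree-preserving permutations of the vertex set shows that none except the identity preserves every edge, so Aut(G) is trivial.

1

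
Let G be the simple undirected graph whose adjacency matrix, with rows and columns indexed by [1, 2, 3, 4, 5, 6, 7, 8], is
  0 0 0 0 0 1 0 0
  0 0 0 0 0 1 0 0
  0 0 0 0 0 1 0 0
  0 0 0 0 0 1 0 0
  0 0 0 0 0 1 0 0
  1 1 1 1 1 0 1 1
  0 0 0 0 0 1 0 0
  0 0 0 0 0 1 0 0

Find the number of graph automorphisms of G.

5040

Vertex 6 has degree 7 and every other vertex has degree 1, so G is the star K_{1,7} with centre 6. Any automorphism fixes the centre and permutes the 7 leaves freely, so Aut(G) ≅ S_7 of order 7! = 5040.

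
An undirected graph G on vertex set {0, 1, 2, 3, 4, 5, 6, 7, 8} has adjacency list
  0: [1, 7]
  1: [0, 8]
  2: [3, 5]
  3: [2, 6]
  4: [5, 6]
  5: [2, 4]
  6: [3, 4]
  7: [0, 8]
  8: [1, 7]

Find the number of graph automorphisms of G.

80

G has two connected components, {2, 3, 4, 5, 6} and {0, 1, 7, 8}; each is 2-regular, so G = C_5 ⊔ C_4. No automorphism exchanges components of different sizes, hence Aut(G) is the direct product D_4 × D_5, order 80.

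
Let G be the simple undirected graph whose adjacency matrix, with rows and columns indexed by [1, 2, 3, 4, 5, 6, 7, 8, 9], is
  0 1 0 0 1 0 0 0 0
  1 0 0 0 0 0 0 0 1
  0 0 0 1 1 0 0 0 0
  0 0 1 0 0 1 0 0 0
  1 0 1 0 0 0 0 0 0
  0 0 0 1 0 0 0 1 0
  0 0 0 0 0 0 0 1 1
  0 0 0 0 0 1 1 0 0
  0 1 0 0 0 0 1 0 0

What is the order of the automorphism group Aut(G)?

G is 2-regular and connected on 9 vertices, i.e. the cycle C_9. The automorphisms of the 9-cycle are exactly the symmetries of a regular 9-gon: the dihedral group D_9, |D_9| = 18.

18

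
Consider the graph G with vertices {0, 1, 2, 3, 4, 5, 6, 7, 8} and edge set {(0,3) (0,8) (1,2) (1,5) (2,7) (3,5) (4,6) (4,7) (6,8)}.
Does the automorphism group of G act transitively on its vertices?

Every vertex has degree 2 and the graph is connected, so G is the 9-cycle C_9. The automorphisms of the 9-cycle are exactly the symmetries of a regular 9-gon: the dihedral group D_9, |D_9| = 18. Under this action every vertex can be carried to every other, so G is vertex-transitive.

Yes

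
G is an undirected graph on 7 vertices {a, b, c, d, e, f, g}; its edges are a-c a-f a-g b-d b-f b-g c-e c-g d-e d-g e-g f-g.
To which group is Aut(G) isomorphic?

D_6

Vertex g is the unique vertex of degree 6; the remaining 6 vertices each have degree 3 and induce a cycle, so G is the wheel on 7 vertices with hub g. With the hub fixed, the remaining symmetry is that of the rim cycle C_6, giving the dihedral group D_6.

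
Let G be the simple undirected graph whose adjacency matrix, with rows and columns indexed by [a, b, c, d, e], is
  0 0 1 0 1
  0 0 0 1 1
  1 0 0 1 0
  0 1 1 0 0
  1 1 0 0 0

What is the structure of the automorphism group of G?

G is 2-regular and connected on 5 vertices, i.e. the cycle C_5. C_5 has 5 rotations and 5 reflections, so Aut(C_5) ≅ D_5 of order 10.

D_5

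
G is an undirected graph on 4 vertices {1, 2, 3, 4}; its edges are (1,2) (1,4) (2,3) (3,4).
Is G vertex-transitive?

Every vertex has degree 2 and the graph is connected, so G is the 4-cycle C_4. The automorphisms of the 4-cycle are exactly the symmetries of a regular 4-gon: the dihedral group D_4, |D_4| = 8. This group acts transitively on the 4 vertices.

Yes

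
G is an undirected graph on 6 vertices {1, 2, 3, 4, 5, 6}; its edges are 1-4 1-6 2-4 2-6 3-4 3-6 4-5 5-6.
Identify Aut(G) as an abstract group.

The vertices split by degree into {4, 6} (degree 4) and {1, 2, 3, 5} (degree 2); every edge runs between the two parts, so G is the complete bipartite graph K_{2,4}. The parts have unequal sizes, so no automorphism swaps them; each part is permuted independently, giving S_2 × S_4 of order 2!·4! = 48.

S_2 × S_4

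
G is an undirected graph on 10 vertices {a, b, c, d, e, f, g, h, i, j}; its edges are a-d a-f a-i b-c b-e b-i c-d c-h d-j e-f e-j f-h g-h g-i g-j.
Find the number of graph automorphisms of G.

120

G is 3-regular on 10 vertices with no triangles and no 4-cycles (girth 5): this is the Petersen graph. It is a classical fact that the Petersen graph has automorphism group S_5 (order 120), arising from its description as the Kneser graph K(5,2).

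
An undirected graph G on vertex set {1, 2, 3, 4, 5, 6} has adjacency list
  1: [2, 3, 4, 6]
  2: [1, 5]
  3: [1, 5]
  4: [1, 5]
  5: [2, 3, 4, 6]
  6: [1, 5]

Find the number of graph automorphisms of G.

48

The vertices split by degree into {1, 5} (degree 4) and {2, 3, 4, 6} (degree 2); every edge runs between the two parts, so G is the complete bipartite graph K_{2,4}. The parts have unequal sizes, so no automorphism swaps them; each part is permuted independently, giving S_2 × S_4 of order 2!·4! = 48.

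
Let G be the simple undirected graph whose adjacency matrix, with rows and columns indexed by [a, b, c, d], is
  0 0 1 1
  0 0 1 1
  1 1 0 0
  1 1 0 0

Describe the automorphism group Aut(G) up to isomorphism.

D_4

Every vertex has degree 2 and the graph is connected, so G is the 4-cycle C_4. The automorphisms of the 4-cycle are exactly the symmetries of a regular 4-gon: the dihedral group D_4, |D_4| = 8.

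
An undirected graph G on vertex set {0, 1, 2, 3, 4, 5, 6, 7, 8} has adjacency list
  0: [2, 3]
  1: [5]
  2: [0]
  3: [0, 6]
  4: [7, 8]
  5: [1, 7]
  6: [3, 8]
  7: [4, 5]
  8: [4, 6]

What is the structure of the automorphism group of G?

The degree sequence is [2, 1, 1, 2, 2, 2, 2, 2, 2]; the two degree-1 vertices 1 and 2 are the ends of a path, so G = P_9. A path has exactly one nontrivial symmetry — reversal — giving Aut(G) of order 2.

C_2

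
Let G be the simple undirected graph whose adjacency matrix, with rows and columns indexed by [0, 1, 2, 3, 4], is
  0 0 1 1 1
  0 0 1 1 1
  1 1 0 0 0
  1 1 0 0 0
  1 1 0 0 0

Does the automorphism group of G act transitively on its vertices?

Automorphisms preserve degree, but G has vertices of degree 2 and vertices of degree 3; no automorphism maps one to the other, so G is not vertex-transitive.

No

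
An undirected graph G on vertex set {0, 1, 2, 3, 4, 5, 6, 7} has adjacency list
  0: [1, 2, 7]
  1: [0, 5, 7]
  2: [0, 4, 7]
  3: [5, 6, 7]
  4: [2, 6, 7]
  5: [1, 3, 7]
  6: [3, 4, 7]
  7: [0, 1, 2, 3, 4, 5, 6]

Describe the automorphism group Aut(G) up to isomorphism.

D_7

Vertex 7 is the unique vertex of degree 7; the remaining 7 vertices each have degree 3 and induce a cycle, so G is the wheel on 8 vertices with hub 7. With the hub fixed, the remaining symmetry is that of the rim cycle C_7, giving the dihedral group D_7.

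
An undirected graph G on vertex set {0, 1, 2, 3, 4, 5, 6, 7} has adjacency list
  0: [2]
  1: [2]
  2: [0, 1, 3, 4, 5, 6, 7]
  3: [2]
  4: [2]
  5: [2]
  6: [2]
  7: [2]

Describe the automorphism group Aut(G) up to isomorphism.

the symmetric group on 7 letters

Vertex 2 has degree 7 and every other vertex has degree 1, so G is the star K_{1,7} with centre 2. Any automorphism fixes the centre and permutes the 7 leaves freely, so Aut(G) ≅ S_7 of order 7! = 5040.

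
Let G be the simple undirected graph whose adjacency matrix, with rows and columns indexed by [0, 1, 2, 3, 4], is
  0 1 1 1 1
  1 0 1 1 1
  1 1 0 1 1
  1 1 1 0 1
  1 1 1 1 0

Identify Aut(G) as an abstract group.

Every vertex has degree 4, so G is the complete graph K_5. Any permutation of the 5 vertices preserves K_5, so Aut(K_5) = S_5 of order 5! = 120.

the symmetric group on 5 letters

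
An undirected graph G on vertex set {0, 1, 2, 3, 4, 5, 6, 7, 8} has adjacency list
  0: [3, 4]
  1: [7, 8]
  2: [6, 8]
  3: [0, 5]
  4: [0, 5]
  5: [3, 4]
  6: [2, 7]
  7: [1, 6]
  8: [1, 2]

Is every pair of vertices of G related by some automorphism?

No

G has two connected components, {1, 2, 6, 7, 8} and {0, 3, 4, 5}; each is 2-regular, so G = C_5 ⊔ C_4. The orbit of 0 under Aut(G) is {0, 3, 4, 5}, which does not contain 1, so G is not vertex-transitive.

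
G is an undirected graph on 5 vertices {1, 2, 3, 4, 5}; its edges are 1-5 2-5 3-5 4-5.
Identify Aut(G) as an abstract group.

Vertex 5 has degree 4 and every other vertex has degree 1, so G is the star K_{1,4} with centre 5. Any automorphism fixes the centre and permutes the 4 leaves freely, so Aut(G) ≅ S_4 of order 4! = 24.

S_4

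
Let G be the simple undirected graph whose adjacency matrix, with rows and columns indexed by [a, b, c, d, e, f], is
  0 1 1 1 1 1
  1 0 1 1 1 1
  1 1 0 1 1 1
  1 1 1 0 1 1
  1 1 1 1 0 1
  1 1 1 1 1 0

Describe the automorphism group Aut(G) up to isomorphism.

All 6 vertices are pairwise adjacent: G = K_6. Every bijection on the vertex set is an automorphism of K_6; hence Aut(K_6) ≅ S_6, order 720.

the symmetric group on 6 letters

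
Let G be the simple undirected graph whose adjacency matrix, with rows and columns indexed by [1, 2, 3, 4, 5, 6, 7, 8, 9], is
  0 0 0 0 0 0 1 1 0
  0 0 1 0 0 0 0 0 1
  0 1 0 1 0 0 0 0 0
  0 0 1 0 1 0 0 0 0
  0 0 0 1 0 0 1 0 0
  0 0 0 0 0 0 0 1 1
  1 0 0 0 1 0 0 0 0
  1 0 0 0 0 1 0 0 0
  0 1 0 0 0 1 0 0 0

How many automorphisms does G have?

Every vertex has degree 2 and the graph is connected, so G is the 9-cycle C_9. The automorphisms of the 9-cycle are exactly the symmetries of a regular 9-gon: the dihedral group D_9, |D_9| = 18.

18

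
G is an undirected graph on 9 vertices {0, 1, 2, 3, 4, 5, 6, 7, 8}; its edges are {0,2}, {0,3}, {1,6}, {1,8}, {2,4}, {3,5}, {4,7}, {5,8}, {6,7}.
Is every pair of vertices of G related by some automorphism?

Yes

G is 2-regular and connected on 9 vertices, i.e. the cycle C_9. C_9 has 9 rotations and 9 reflections, so Aut(C_9) ≅ D_9 of order 18. This group acts transitively on the 9 vertices.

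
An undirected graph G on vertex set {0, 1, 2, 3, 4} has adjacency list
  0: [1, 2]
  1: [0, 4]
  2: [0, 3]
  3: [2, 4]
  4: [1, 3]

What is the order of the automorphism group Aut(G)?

G is 2-regular and connected on 5 vertices, i.e. the cycle C_5. The automorphisms of the 5-cycle are exactly the symmetries of a regular 5-gon: the dihedral group D_5, |D_5| = 10.

10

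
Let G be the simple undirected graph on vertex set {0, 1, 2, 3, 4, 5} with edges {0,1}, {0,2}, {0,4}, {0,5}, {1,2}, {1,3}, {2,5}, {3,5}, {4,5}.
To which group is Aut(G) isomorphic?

Degrees alone do not determine every vertex (e.g. 0 and 5 both have degree 4), but their neighbour-degree multisets differ: N(0) has degrees [2, 3, 3, 4] while N(5) has degrees [2, 2, 3, 4]. Repeating this refinement separates all vertices, so the only automorphism is the identity.

the trivial group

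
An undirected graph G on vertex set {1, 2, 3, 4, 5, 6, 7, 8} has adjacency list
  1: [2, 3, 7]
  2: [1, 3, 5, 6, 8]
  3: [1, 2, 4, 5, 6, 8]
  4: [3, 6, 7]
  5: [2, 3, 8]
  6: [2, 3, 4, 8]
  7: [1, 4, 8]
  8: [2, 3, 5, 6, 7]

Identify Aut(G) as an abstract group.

the trivial group

The degree sequence is [3, 5, 6, 3, 3, 4, 3, 5]. Checking the degree-preserving permutations of the vertex set shows that none except the identity preserves every edge, so Aut(G) is trivial.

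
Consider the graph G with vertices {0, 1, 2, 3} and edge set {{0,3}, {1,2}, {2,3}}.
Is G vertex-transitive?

No

Automorphisms preserve degree, but G has vertices of degree 1 and vertices of degree 2; no automorphism maps one to the other, so G is not vertex-transitive.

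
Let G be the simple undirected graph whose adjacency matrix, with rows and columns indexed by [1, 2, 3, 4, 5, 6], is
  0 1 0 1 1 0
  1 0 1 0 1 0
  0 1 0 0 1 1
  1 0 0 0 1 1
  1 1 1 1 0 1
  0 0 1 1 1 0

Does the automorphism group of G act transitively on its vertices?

Vertex 5 is the only vertex of degree 5, so every automorphism fixes it; G is not vertex-transitive.

No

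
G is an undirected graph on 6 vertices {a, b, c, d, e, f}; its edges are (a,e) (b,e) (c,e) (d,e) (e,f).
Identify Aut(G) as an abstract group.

the symmetric group on 5 letters

Vertex e has degree 5 and every other vertex has degree 1, so G is the star K_{1,5} with centre e. Any automorphism fixes the centre and permutes the 5 leaves freely, so Aut(G) ≅ S_5 of order 5! = 120.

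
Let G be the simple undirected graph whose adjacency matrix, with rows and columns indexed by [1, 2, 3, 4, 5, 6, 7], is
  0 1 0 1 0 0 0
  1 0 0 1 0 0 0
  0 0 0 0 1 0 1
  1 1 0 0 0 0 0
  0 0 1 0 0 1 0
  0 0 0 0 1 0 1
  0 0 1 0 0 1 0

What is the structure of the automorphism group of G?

D_4 × D_3

G has two connected components, {3, 5, 6, 7} and {1, 2, 4}; each is 2-regular, so G = C_4 ⊔ C_3. The components are non-isomorphic (different sizes), so Aut(G) = Aut(C_4) × Aut(C_3) = D_4 × D_3 of order 8·6 = 48.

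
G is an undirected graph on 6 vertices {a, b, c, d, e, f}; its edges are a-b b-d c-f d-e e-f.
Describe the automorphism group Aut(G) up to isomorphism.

The degree sequence is [1, 2, 1, 2, 2, 2]; the two degree-1 vertices a and c are the ends of a path, so G = P_6. A path has exactly one nontrivial symmetry — reversal — giving Aut(G) of order 2.

C_2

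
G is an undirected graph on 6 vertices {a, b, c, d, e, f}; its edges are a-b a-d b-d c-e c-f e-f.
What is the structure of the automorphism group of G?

D_3 ≀ Z_2

G has two connected components, {c, e, f} and {a, b, d}; each is 2-regular, so G = C_3 ⊔ C_3. With two isomorphic components, Aut(G) = Aut(C_3) ≀ S_2 = (D_3 × D_3) ⋊ Z_2: permute each cycle by D_3, then optionally swap the two cycles. Order 2·(2·3)² = 72.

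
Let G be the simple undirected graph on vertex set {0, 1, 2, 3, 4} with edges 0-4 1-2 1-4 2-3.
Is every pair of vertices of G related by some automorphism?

Automorphisms preserve degree, but G has vertices of degree 1 and vertices of degree 2; no automorphism maps one to the other, so G is not vertex-transitive.

No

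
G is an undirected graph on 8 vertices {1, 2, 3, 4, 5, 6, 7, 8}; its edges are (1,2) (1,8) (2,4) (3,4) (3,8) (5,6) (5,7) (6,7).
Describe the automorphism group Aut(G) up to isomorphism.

D_5 × D_3

G has two connected components, {1, 2, 3, 4, 8} and {5, 6, 7}; each is 2-regular, so G = C_5 ⊔ C_3. No automorphism exchanges components of different sizes, hence Aut(G) is the direct product D_5 × D_3, order 60.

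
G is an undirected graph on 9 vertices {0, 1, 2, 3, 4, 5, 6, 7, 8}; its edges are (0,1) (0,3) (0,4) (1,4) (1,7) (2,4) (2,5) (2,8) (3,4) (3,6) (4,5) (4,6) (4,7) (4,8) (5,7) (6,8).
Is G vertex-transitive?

No

Vertex 4 is the only vertex of degree 8, so every automorphism fixes it; G is not vertex-transitive.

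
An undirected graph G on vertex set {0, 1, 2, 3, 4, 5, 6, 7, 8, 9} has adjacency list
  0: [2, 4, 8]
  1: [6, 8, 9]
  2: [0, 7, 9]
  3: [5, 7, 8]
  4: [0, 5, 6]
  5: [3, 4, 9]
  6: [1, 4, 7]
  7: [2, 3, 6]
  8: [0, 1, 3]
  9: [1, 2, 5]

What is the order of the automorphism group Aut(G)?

G is 3-regular on 10 vertices with no triangles and no 4-cycles (girth 5): this is the Petersen graph. Viewing the Petersen graph as the Kneser graph K(5,2) — vertices are 2-subsets of {1,…,5}, edges join disjoint pairs — its automorphisms are exactly the permutations of the 5-element set, so Aut ≅ S_5 of order 120.

120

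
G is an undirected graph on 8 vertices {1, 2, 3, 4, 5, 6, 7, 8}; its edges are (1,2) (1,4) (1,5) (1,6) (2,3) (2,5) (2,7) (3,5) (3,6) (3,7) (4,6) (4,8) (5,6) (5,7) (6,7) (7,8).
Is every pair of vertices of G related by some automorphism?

Vertex 4 is the only vertex of degree 3, so every automorphism fixes it; G is not vertex-transitive.

No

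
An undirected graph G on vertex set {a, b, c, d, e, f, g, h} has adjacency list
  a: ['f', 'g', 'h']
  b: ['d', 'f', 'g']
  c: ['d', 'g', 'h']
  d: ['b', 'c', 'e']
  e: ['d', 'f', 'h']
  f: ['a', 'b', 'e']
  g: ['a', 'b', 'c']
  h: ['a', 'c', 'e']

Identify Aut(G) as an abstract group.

Z_2^3 ⋊ S_3

G is 3-regular and bipartite on 2^3 = 8 vertices with girth 4; it is the hypercube graph Q_3. Aut(Q_3) consists of the signed permutations of the 3 coordinate axes: 3! permutations times 2^3 sign flips, so |Aut| = 2^3·3! = 48.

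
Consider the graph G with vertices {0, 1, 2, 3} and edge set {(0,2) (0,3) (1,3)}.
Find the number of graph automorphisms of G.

The degree sequence is [2, 1, 1, 2]; the two degree-1 vertices 1 and 2 are the ends of a path, so G = P_4. A path has exactly one nontrivial symmetry — reversal — giving Aut(G) of order 2.

2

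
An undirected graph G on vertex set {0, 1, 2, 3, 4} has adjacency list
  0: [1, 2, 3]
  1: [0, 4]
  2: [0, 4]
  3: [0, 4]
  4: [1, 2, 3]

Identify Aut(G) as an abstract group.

S_3 × S_2

The vertices split by degree into {0, 4} (degree 3) and {1, 2, 3} (degree 2); every edge runs between the two parts, so G is the complete bipartite graph K_{2,3}. Automorphisms preserve the bipartition setwise (since the parts differ in size) and act as S_3 × S_2 within it; |Aut| = 12.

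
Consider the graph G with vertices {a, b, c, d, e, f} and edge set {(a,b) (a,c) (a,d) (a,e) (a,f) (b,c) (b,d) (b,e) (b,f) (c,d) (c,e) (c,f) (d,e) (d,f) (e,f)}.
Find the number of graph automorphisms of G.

Every vertex has degree 5, so G is the complete graph K_6. Every bijection on the vertex set is an automorphism of K_6; hence Aut(K_6) ≅ S_6, order 720.

720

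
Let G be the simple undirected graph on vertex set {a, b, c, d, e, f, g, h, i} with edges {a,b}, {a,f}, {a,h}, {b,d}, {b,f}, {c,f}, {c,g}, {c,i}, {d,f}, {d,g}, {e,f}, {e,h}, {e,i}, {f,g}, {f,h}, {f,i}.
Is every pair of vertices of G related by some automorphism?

No

Vertex f is the only vertex of degree 8, so every automorphism fixes it; G is not vertex-transitive.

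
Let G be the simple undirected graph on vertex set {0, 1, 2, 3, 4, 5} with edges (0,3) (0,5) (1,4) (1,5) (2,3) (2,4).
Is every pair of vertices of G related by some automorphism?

G is 2-regular and connected on 6 vertices, i.e. the cycle C_6. C_6 has 6 rotations and 6 reflections, so Aut(C_6) ≅ D_6 of order 12. Under this action every vertex can be carried to every other, so G is vertex-transitive.

Yes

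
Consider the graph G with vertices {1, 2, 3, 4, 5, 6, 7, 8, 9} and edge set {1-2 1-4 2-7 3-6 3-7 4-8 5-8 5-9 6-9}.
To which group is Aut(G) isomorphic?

the dihedral group of order 18

Every vertex has degree 2 and the graph is connected, so G is the 9-cycle C_9. The automorphisms of the 9-cycle are exactly the symmetries of a regular 9-gon: the dihedral group D_9, |D_9| = 18.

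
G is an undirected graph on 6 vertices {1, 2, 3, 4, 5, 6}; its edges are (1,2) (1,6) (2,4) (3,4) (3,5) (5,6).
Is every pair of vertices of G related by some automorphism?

Yes

Every vertex has degree 2 and the graph is connected, so G is the 6-cycle C_6. C_6 has 6 rotations and 6 reflections, so Aut(C_6) ≅ D_6 of order 12. Under this action every vertex can be carried to every other, so G is vertex-transitive.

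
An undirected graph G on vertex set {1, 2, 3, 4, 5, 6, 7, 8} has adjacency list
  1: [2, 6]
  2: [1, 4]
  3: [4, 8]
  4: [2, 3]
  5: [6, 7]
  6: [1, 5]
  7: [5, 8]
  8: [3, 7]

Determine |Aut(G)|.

16

Every vertex has degree 2 and the graph is connected, so G is the 8-cycle C_8. The automorphisms of the 8-cycle are exactly the symmetries of a regular 8-gon: the dihedral group D_8, |D_8| = 16.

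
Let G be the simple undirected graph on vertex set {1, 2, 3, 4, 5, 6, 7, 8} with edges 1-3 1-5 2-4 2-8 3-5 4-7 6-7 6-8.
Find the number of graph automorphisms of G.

60

G has two connected components, {2, 4, 6, 7, 8} and {1, 3, 5}; each is 2-regular, so G = C_5 ⊔ C_3. The components are non-isomorphic (different sizes), so Aut(G) = Aut(C_5) × Aut(C_3) = D_5 × D_3 of order 10·6 = 60.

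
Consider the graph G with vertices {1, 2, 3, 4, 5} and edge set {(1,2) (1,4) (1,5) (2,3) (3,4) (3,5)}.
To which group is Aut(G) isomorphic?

The vertices split by degree into {1, 3} (degree 3) and {2, 4, 5} (degree 2); every edge runs between the two parts, so G is the complete bipartite graph K_{2,3}. Automorphisms preserve the bipartition setwise (since the parts differ in size) and act as S_3 × S_2 within it; |Aut| = 12.

S_3 × S_2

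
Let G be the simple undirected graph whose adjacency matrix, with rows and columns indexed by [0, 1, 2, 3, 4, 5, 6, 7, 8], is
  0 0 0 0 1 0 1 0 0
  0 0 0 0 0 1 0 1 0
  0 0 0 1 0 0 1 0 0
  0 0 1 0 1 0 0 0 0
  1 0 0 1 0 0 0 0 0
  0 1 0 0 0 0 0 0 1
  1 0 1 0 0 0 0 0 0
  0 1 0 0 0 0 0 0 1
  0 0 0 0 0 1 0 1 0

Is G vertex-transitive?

No

G has two connected components, {0, 2, 3, 4, 6} and {1, 5, 7, 8}; each is 2-regular, so G = C_5 ⊔ C_4. The orbit of 0 under Aut(G) is {0, 2, 3, 4, 6}, which does not contain 1, so G is not vertex-transitive.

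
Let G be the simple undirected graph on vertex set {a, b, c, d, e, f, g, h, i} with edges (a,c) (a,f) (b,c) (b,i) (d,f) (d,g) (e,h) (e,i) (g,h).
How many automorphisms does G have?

G is 2-regular and connected on 9 vertices, i.e. the cycle C_9. C_9 has 9 rotations and 9 reflections, so Aut(C_9) ≅ D_9 of order 18.

18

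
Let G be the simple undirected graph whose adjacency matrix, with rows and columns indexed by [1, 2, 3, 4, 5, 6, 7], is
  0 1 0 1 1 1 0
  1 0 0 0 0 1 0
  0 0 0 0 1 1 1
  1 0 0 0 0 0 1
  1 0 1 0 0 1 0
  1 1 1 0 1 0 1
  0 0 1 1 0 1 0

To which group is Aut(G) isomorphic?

Degrees alone do not determine every vertex (e.g. 2 and 4 both have degree 2), but their neighbour-degree multisets differ: N(2) has degrees [4, 5] while N(4) has degrees [3, 4]. Repeating this refinement separates all vertices, so the only automorphism is the identity.

the trivial group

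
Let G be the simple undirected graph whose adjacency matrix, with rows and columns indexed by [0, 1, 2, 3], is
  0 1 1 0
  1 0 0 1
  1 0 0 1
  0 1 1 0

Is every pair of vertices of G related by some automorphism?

Every vertex has degree 2 and the graph is connected, so G is the 4-cycle C_4. C_4 has 4 rotations and 4 reflections, so Aut(C_4) ≅ D_4 of order 8. This group acts transitively on the 4 vertices.

Yes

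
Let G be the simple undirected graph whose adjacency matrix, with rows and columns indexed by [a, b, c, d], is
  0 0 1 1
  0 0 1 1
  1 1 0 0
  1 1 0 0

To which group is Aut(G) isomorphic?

G is 2-regular and connected on 4 vertices, i.e. the cycle C_4. The automorphisms of the 4-cycle are exactly the symmetries of a regular 4-gon: the dihedral group D_4, |D_4| = 8.

the dihedral group of order 8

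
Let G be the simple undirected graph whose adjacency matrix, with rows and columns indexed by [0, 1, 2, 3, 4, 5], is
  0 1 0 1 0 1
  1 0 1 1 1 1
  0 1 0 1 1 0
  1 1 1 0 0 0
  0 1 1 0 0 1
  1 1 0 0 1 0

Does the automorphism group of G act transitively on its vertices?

No

Vertex 1 is the only vertex of degree 5, so every automorphism fixes it; G is not vertex-transitive.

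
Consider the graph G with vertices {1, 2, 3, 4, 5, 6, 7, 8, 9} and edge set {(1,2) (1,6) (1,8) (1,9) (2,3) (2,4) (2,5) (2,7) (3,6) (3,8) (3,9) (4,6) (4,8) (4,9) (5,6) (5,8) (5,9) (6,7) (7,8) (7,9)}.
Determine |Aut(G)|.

2880

The vertices split by degree into {2, 6, 8, 9} (degree 5) and {1, 3, 4, 5, 7} (degree 4); every edge runs between the two parts, so G is the complete bipartite graph K_{4,5}. Automorphisms preserve the bipartition setwise (since the parts differ in size) and act as S_5 × S_4 within it; |Aut| = 2880.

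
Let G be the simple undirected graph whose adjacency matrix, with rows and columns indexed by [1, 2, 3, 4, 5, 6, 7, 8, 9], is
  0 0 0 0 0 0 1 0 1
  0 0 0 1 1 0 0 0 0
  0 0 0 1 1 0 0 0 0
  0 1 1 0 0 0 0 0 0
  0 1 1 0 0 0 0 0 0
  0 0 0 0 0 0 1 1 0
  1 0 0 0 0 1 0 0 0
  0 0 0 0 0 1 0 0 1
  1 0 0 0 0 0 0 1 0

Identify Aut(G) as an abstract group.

G has two connected components, {1, 6, 7, 8, 9} and {2, 3, 4, 5}; each is 2-regular, so G = C_5 ⊔ C_4. No automorphism exchanges components of different sizes, hence Aut(G) is the direct product D_5 × D_4, order 80.

D_5 × D_4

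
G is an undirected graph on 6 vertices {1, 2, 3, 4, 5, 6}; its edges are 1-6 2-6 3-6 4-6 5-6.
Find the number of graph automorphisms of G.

Vertex 6 has degree 5 and every other vertex has degree 1, so G is the star K_{1,5} with centre 6. The 5 leaves are pairwise interchangeable while the centre is fixed, giving Aut(G) = S_5.

120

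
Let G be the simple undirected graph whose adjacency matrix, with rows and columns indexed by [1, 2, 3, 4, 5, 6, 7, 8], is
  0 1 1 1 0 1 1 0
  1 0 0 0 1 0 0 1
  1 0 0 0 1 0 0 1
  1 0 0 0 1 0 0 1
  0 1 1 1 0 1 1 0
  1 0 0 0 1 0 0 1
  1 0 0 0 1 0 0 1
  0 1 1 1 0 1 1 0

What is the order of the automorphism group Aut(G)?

720

The vertices split by degree into {1, 5, 8} (degree 5) and {2, 3, 4, 6, 7} (degree 3); every edge runs between the two parts, so G is the complete bipartite graph K_{3,5}. The parts have unequal sizes, so no automorphism swaps them; each part is permuted independently, giving S_5 × S_3 of order 5!·3! = 720.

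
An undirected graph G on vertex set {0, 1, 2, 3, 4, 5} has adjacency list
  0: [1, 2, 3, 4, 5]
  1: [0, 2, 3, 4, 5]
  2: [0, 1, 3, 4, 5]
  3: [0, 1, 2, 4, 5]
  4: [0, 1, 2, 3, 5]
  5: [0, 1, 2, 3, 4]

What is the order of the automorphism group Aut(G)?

720

All 6 vertices are pairwise adjacent: G = K_6. Any permutation of the 6 vertices preserves K_6, so Aut(K_6) = S_6 of order 6! = 720.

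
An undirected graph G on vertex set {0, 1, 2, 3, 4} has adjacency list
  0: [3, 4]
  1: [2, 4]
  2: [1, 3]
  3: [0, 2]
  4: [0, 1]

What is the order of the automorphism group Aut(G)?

G is 2-regular and connected on 5 vertices, i.e. the cycle C_5. C_5 has 5 rotations and 5 reflections, so Aut(C_5) ≅ D_5 of order 10.

10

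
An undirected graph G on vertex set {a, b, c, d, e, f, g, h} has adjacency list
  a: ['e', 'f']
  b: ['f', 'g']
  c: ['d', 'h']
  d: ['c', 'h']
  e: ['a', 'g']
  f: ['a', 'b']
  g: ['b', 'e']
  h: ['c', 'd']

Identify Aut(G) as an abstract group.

G has two connected components, {a, b, e, f, g} and {c, d, h}; each is 2-regular, so G = C_5 ⊔ C_3. The components are non-isomorphic (different sizes), so Aut(G) = Aut(C_3) × Aut(C_5) = D_3 × D_5 of order 6·10 = 60.

D_3 × D_5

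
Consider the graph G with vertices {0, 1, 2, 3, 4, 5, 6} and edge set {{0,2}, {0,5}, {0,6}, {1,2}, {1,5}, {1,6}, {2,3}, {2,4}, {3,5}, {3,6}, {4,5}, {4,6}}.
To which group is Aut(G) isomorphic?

S_3 × S_4

The vertices split by degree into {2, 5, 6} (degree 4) and {0, 1, 3, 4} (degree 3); every edge runs between the two parts, so G is the complete bipartite graph K_{3,4}. Automorphisms preserve the bipartition setwise (since the parts differ in size) and act as S_3 × S_4 within it; |Aut| = 144.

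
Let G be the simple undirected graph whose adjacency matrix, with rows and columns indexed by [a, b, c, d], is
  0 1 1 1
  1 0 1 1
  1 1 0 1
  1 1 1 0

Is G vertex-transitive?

Yes

Every vertex has degree 3, so G is the complete graph K_4. Every bijection on the vertex set is an automorphism of K_4; hence Aut(K_4) ≅ S_4, order 24. Under this action every vertex can be carried to every other, so G is vertex-transitive.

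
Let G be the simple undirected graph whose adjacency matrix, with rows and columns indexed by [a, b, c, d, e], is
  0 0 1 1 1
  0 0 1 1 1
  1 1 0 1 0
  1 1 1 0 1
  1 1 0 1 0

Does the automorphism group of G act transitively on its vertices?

No

Vertex d is the only vertex of degree 4, so every automorphism fixes it; G is not vertex-transitive.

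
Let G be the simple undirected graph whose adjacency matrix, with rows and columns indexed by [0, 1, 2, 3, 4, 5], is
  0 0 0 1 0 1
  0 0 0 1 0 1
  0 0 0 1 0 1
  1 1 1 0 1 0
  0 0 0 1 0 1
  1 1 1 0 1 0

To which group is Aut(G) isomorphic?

The vertices split by degree into {3, 5} (degree 4) and {0, 1, 2, 4} (degree 2); every edge runs between the two parts, so G is the complete bipartite graph K_{2,4}. The parts have unequal sizes, so no automorphism swaps them; each part is permuted independently, giving S_4 × S_2 of order 4!·2! = 48.

S_4 × S_2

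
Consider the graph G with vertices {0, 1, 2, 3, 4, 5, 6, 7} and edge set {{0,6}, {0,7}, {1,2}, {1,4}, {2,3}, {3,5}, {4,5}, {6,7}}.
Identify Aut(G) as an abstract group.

D_5 × D_3

G has two connected components, {1, 2, 3, 4, 5} and {0, 6, 7}; each is 2-regular, so G = C_5 ⊔ C_3. The components are non-isomorphic (different sizes), so Aut(G) = Aut(C_5) × Aut(C_3) = D_5 × D_3 of order 10·6 = 60.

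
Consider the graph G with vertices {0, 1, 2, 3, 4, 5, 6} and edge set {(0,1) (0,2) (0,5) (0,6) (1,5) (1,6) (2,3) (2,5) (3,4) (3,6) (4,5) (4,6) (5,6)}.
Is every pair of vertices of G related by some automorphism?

No

Vertex 0 is the only vertex of degree 4, so every automorphism fixes it; G is not vertex-transitive.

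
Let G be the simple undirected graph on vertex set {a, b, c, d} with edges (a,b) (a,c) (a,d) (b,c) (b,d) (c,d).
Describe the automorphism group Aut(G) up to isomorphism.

the symmetric group on 4 letters

Every vertex has degree 3, so G is the complete graph K_4. Every bijection on the vertex set is an automorphism of K_4; hence Aut(K_4) ≅ S_4, order 24.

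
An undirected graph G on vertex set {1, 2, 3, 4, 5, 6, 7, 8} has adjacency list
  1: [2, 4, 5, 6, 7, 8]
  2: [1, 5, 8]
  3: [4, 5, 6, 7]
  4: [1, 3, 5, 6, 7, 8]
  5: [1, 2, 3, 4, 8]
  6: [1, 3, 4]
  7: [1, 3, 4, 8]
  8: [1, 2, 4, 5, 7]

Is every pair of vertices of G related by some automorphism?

Automorphisms preserve degree, but G has vertices of degree 3 and vertices of degree 6; no automorphism maps one to the other, so G is not vertex-transitive.

No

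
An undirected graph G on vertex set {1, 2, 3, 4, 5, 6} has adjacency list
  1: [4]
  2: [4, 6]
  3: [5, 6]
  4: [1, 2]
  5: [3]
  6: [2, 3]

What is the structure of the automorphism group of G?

Z_2

The degree sequence is [1, 2, 2, 2, 1, 2]; the two degree-1 vertices 1 and 5 are the ends of a path, so G = P_6. The only nontrivial automorphism of a path is the end-to-end reflection, so Aut(G) ≅ Z_2.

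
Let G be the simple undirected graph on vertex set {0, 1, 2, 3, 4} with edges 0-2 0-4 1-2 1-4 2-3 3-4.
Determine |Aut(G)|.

The vertices split by degree into {2, 4} (degree 3) and {0, 1, 3} (degree 2); every edge runs between the two parts, so G is the complete bipartite graph K_{2,3}. The parts have unequal sizes, so no automorphism swaps them; each part is permuted independently, giving S_2 × S_3 of order 2!·3! = 12.

12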